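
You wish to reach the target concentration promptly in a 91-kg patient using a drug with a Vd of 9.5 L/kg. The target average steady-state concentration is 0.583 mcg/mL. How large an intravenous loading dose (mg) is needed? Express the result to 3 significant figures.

Total Vd = 9.5 × 91 = 864.5 L
LD = Vd × C = 864.5 × 0.5830 = 504.0 mg

504 mg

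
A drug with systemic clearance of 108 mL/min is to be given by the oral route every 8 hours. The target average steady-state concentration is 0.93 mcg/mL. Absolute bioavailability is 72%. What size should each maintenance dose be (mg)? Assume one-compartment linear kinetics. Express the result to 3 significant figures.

Convert clearance: 108 mL/min × 60 min/h ÷ 1000 mL/L = 6.480 L/h
D = CL × Css × τ / F = 6.480 × 0.93 × 8 / 0.72 = 66.96 mg

67.0 mg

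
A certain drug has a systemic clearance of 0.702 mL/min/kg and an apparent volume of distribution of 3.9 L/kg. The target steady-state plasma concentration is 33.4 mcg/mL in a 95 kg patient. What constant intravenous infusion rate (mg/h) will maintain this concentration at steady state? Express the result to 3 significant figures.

CL = 0.702 mL/min/kg × 95 kg = 66.69 mL/min = 66.69 × 60/1000 = 4.001 L/h
Maintenance depends on clearance, not Vd — rate in must match rate out.
R₀ = 4.001 × 33.4 = 133.6 mg/h

134 mg/h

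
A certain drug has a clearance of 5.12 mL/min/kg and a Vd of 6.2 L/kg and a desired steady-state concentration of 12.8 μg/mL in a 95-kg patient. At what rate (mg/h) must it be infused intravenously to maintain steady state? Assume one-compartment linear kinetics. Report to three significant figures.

374 mg/h

CL = 5.12 mL/min/kg × 95 kg = 486.4 mL/min = 486.4 × 60/1000 = 29.18 L/h
Rate = CL × Css = 29.18 × 12.8 = 373.5 mg/h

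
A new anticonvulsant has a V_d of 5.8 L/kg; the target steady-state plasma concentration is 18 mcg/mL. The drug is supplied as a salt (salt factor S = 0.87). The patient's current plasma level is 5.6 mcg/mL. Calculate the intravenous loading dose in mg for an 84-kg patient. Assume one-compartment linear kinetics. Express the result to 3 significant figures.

6940 mg

Vd(total) = 84 kg × 5.8 L/kg = 487.2 L
The loading dose fills Vd to the target concentration.
Concentration deficit ΔC = 18 − 5.6 = 12.40 mg/L
LD = Vd × ΔC / S = 487.2 × 12.40 / 0.87 = 6944 mg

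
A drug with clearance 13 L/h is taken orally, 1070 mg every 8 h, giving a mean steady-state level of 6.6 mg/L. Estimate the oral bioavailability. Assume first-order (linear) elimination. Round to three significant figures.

F·D/τ = CL·Css at steady state → F = CL·Css·τ / D.
F = 13 × 6.6 × 8 / 1070 = 0.641

0.641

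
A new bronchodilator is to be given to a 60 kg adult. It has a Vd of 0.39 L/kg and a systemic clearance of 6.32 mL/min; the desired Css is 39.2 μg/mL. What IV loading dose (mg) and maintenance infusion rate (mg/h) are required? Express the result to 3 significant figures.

Vd(total) = 60 kg × 0.39 L/kg = 23.40 L
Loading: fill Vd to C_target → 23.40 L × 39.2 mg/L = 917.3 mg
CL = 6.32 mL/min × 60/1000 = 0.3792 L/h
Maintenance infusion rate = CL × Css = 0.3792 × 39.2 = 14.86 mg/h

(a) 917 mg; (b) 14.9 mg/h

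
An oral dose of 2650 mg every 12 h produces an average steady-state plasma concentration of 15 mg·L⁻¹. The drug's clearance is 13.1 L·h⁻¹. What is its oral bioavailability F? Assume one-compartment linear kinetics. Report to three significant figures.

0.890

F·D/τ = CL·Css at steady state → F = CL·Css·τ / D.
F = 13.1 × 15 × 12 / 2650 = 0.890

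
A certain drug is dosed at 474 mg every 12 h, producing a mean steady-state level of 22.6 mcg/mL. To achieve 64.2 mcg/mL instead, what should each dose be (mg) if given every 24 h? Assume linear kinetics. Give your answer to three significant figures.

2690 mg

With linear kinetics, Css is proportional to dose rate (D/τ) at fixed clearance.
D₂ = D₁ × (Css,target / Css,current) × (τ₂/τ₁) = 474 × (64.2/22.6) × (24/12) = 2693 mg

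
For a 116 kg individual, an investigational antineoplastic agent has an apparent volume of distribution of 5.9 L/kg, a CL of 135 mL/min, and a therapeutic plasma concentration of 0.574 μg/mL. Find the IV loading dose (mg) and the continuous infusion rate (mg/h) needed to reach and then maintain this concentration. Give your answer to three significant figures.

(a) 393 mg; (b) 4.65 mg/h

Vd = 5.9 L/kg × 116 kg = 684.4 L
LD = Vd · C_target = 684.4 × 0.574 = 392.8 mg
CL = 135 mL/min = 135 × 0.06 = 8.100 L/h
Infusion rate = 8.100 L/h × 0.574 mg/L = 4.649 mg/h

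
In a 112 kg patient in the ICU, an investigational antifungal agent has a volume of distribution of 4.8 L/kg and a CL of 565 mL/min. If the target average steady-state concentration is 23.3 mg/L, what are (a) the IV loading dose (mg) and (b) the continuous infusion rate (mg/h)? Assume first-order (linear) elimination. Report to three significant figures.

Vd(total) = 112 kg × 4.8 L/kg = 537.6 L
Loading dose = Vd × C = 537.6 × 23.3 = 12530 mg
CL = 565 mL/min × 60/1000 = 33.90 L/h
Infusion rate = 33.90 L/h × 23.3 mg/L = 789.9 mg/h

(a) 12500 mg; (b) 790 mg/h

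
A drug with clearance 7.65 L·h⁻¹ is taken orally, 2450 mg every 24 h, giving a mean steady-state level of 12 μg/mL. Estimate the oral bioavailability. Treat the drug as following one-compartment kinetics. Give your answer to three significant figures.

0.899

F·D/τ = CL·Css at steady state → F = CL·Css·τ / D.
F = 7.65 × 12 × 24 / 2450 = 0.899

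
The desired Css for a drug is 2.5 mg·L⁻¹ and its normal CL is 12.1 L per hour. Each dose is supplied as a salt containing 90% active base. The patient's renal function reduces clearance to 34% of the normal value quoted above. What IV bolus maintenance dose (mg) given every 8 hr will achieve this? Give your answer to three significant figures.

91.4 mg

Patient clearance = 0.34 × 12.10 = 4.114 L/h
D = CL × Css × τ / S = 4.114 × 2.5 × 8 / 0.9 = 91.42 mg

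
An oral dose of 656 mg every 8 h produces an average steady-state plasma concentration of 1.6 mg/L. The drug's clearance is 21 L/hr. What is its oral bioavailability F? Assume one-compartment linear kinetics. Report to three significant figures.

F·D/τ = CL·Css at steady state → F = CL·Css·τ / D.
F = 21 × 1.6 × 8 / 656 = 0.410

0.410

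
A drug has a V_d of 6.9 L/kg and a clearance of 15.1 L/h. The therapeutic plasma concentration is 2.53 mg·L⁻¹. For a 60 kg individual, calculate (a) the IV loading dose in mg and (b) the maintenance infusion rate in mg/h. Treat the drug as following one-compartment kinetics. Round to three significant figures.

(a) 1050 mg; (b) 38.2 mg/h

Total Vd = 6.9 × 60 = 414.0 L
LD = Vd · C_target = 414.0 × 2.53 = 1047 mg
Maintenance infusion rate = CL × Css = 15.10 × 2.53 = 38.20 mg/h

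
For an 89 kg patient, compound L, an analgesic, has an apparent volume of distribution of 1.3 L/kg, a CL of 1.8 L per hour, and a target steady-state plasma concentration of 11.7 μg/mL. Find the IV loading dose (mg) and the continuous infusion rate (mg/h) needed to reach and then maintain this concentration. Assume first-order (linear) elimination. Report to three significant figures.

(a) 1350 mg; (b) 21.1 mg/h

Vd(total) = 89 kg × 1.3 L/kg = 115.7 L
LD = Vd · C_target = 115.7 × 11.7 = 1354 mg
Maintenance: replace elimination → rate = CL × Css = 1.800 × 11.7 = 21.06 mg/h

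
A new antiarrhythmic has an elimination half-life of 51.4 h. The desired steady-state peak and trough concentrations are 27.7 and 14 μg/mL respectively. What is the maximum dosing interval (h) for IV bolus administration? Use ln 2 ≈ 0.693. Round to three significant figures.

50.6 h

k = 0.693 / t½ = 0.693 / 51.4 = 0.01348 h⁻¹
Between IV bolus doses, concentration decays as C = C₀·e^(−kτ), so C_peak/C_trough = e^(kτ).
τ_max = ln(C_peak/C_trough) / k = ln(27.7/14) / 0.01348 = 0.6824 / 0.01348 = 50.62 h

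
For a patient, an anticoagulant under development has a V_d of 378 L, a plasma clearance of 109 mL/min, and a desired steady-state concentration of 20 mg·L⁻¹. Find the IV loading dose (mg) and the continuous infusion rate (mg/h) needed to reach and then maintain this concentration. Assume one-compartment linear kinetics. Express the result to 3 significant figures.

(a) 7560 mg; (b) 131 mg/h

Loading: fill Vd to C_target → 378.0 L × 20 mg/L = 7560 mg
Convert clearance: 109 mL/min × 60 min/h ÷ 1000 mL/L = 6.540 L/h
Maintenance: replace elimination → rate = CL × Css = 6.540 × 20 = 130.8 mg/h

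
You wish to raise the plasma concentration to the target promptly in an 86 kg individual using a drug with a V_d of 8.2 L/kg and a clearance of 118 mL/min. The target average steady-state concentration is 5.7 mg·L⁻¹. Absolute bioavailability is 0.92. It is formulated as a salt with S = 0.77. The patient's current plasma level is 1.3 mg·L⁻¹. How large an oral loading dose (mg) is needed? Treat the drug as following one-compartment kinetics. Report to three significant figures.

4380 mg

Total Vd = 8.2 × 86 = 705.2 L
The loading dose fills Vd to the target concentration.
Concentration deficit ΔC = 5.7 − 1.3 = 4.400 mg/L
LD = Vd × ΔC / F / S = 705.2 × 4.400 / 0.92 / 0.77 = 4380 mg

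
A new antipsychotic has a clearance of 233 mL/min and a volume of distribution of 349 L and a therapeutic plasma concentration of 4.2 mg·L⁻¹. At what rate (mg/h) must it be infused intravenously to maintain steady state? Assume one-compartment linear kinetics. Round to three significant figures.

CL = 233 mL/min = 233 × 0.06 = 13.98 L/h
Maintenance depends on clearance, not Vd — rate in must match rate out.
Rate = CL × Css = 13.98 × 4.2 = 58.72 mg/h

58.7 mg/h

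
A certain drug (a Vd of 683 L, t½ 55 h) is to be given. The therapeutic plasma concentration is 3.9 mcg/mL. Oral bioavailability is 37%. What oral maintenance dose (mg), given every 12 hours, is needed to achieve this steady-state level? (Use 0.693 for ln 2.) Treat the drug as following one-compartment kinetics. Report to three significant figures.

k = 0.693/55 = 0.01260 h⁻¹, so CL = k·Vd = 0.01260 × 683.0 = 8.606 L/h
D = CL × Css × τ / F = 8.606 × 3.9 × 12 / 0.37 = 1089 mg

1090 mg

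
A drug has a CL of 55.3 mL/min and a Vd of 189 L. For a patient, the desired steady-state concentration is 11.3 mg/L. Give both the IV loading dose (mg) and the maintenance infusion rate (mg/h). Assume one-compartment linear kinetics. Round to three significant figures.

(a) 2140 mg; (b) 37.5 mg/h

Loading: fill Vd to C_target → 189.0 L × 11.3 mg/L = 2136 mg
Convert clearance: 55.3 mL/min × 60 min/h ÷ 1000 mL/L = 3.318 L/h
Infusion rate = 3.318 L/h × 11.3 mg/L = 37.49 mg/h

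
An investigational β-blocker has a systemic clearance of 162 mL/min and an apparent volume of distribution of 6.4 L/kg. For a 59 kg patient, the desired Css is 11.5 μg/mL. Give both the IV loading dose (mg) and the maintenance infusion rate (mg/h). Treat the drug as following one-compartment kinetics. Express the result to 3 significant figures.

Vd = 6.4 L/kg × 59 kg = 377.6 L
LD = Vd · C_target = 377.6 × 11.5 = 4342 mg
CL = 162 mL/min = 162 × 0.06 = 9.720 L/h
Maintenance infusion rate = CL × Css = 9.720 × 11.5 = 111.8 mg/h

(a) 4340 mg; (b) 112 mg/h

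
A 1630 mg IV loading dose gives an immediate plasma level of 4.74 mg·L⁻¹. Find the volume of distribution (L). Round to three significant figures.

344 L

Immediately after an IV bolus, C₀ = Dose / Vd, so Vd = Dose / C₀.
Vd = 1630 / 4.74 = 343.9 L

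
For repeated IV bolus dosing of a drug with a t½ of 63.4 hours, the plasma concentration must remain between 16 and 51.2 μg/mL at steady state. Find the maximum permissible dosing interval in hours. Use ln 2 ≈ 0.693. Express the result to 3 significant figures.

k = 0.693 / t½ = 0.693 / 63.4 = 0.01093 h⁻¹
Between IV bolus doses, concentration decays as C = C₀·e^(−kτ), so C_peak/C_trough = e^(kτ).
τ_max = ln(C_peak/C_trough) / k = ln(51.2/16) / 0.01093 = 1.163 / 0.01093 = 106.4 h

106 h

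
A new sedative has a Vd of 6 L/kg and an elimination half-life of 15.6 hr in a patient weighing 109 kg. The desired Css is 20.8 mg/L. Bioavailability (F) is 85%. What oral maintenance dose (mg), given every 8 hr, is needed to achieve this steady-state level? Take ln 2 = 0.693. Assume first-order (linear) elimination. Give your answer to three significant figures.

Vd(total) = 109 kg × 6 L/kg = 654.0 L
CL = 0.693 × Vd / t½ = 0.693 × 654.0 / 15.6 = 29.05 L/h
D = CL × Css × τ / F = 29.05 × 20.8 × 8 / 0.85 = 5687 mg

5690 mg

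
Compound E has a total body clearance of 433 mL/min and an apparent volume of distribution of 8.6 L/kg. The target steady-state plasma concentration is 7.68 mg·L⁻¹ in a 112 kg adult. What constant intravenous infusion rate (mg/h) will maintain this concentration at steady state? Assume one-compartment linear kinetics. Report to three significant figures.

CL = 433 mL/min = 433 × 0.06 = 25.98 L/h
R₀ = 25.98 × 7.68 = 199.5 mg/h

200 mg/h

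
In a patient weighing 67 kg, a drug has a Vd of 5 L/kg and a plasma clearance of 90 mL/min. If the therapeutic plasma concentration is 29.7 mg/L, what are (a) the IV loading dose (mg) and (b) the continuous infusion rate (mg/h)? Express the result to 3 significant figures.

Vd(total) = 67 kg × 5 L/kg = 335.0 L
LD = Vd · C_target = 335.0 × 29.7 = 9950 mg
Convert clearance: 90 mL/min × 60 min/h ÷ 1000 mL/L = 5.400 L/h
Infusion rate = 5.400 L/h × 29.7 mg/L = 160.4 mg/h

(a) 9950 mg; (b) 160 mg/h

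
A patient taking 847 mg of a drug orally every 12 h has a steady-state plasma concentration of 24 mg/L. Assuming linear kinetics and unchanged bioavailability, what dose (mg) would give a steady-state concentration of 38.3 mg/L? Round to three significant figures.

For first-order elimination, Css ∝ F·D/(CL·τ); F and CL are unchanged, so Css ∝ D/τ.
D₂ = D₁ × (Css,target / Css,current) = 847 × 38.3/24 = 1352 mg

1350 mg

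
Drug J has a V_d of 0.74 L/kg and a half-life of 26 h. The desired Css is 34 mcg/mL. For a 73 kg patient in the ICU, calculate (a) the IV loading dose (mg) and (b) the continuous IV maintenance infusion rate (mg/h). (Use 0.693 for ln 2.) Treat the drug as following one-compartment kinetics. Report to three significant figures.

Vd(total) = 73 kg × 0.74 L/kg = 54.02 L
LD = Vd × C = 54.02 × 34 = 1837 mg
CL = 0.693 × Vd / t½ = 0.693 × 54.02 / 26 = 1.440 L/h
Infusion rate = CL × Css = 1.440 × 34 = 48.96 mg/h

(a) 1840 mg; (b) 49.0 mg/h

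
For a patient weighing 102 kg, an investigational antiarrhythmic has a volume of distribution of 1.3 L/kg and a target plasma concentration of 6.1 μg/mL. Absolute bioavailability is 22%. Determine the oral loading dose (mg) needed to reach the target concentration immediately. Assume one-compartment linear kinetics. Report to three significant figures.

Vd = 1.3 L/kg × 102 kg = 132.6 L
LD = Vd × C / F = 132.6 × 6.100 / 0.22 = 3677 mg

3680 mg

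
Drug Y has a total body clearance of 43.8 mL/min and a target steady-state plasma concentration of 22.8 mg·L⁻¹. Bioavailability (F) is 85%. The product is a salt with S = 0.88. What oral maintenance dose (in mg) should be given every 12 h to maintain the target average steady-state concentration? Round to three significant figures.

961 mg

CL = 43.8 mL/min = 43.8 × 0.06 = 2.628 L/h
At steady state, dose per interval replaces the amount cleared in that interval: F·S·D/τ = CL·Css.
D = CL × Css × τ / F / S = 2.628 × 22.8 × 12 / 0.85 / 0.88 = 961.3 mg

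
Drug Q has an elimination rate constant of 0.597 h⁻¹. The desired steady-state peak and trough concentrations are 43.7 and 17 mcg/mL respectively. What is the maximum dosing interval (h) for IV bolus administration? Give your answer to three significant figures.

1.58 h

Between IV bolus doses, concentration decays as C = C₀·e^(−kτ), so C_peak/C_trough = e^(kτ).
τ_max = ln(C_peak/C_trough) / k = ln(43.7/17) / 0.5970 = 0.9441 / 0.5970 = 1.581 h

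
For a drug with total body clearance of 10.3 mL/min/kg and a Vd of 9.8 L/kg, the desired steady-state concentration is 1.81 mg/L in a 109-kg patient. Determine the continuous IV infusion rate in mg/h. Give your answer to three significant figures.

CL = 10.3 mL/min/kg × 109 kg = 1123 mL/min = 1123 × 60/1000 = 67.38 L/h
Maintenance depends on clearance, not Vd — rate in must match rate out.
Infusion rate = CL · Css = 67.38 L/h × 1.81 mg/L = 122.0 mg/h

122 mg/h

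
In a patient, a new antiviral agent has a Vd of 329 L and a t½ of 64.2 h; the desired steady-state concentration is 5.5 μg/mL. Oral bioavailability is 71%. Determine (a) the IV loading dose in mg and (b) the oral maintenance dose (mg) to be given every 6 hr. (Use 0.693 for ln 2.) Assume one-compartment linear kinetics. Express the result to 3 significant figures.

LD = Vd × C = 329.0 × 5.5 = 1810 mg
CL = 0.693 × Vd / t½ = 0.693 × 329.0 / 64.2 = 3.551 L/h
D = CL × Css × τ / F = 3.551 × 5.5 × 6 / 0.71 = 165.0 mg

(a) 1810 mg; (b) 165 mg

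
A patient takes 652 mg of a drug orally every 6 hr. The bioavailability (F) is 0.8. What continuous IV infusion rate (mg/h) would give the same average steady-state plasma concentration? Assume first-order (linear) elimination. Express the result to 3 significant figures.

86.9 mg/h

Equivalent systemic input: infusion rate = F·D/τ.
Rate = 0.8 × 652 / 6 = 86.93 mg/h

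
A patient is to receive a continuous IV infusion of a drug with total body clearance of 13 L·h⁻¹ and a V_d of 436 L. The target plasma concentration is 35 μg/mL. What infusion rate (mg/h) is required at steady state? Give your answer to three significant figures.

455 mg/h

Vd does not affect the maintenance rate; only clearance governs steady-state input.
Rate = CL × Css = 13.00 × 35 = 455.0 mg/h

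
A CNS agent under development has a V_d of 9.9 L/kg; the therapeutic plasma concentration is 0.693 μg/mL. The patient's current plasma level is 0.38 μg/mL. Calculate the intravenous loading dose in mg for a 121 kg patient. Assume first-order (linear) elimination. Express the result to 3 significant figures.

375 mg

Vd(total) = 121 kg × 9.9 L/kg = 1198 L
The loading dose fills Vd to the target concentration.
Concentration deficit ΔC = 0.693 − 0.38 = 0.3130 mg/L
LD = Vd × ΔC = 1198 × 0.3130 = 375.0 mg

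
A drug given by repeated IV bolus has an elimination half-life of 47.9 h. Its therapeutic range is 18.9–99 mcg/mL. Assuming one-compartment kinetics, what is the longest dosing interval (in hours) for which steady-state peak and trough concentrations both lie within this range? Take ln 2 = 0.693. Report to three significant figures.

k = 0.693 / t½ = 0.693 / 47.9 = 0.01447 h⁻¹
Between IV bolus doses, concentration decays as C = C₀·e^(−kτ), so C_peak/C_trough = e^(kτ).
τ_max = ln(C_peak/C_trough) / k = ln(99/18.9) / 0.01447 = 1.656 / 0.01447 = 114.4 h

114 h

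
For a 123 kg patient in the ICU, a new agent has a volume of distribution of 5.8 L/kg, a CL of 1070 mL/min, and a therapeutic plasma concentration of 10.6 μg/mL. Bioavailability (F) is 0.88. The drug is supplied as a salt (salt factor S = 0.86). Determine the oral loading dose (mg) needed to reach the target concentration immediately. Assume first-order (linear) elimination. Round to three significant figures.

Vd = 5.8 L/kg × 123 kg = 713.4 L
LD = Vd × C / F / S = 713.4 × 10.60 / 0.88 / 0.86 = 9992 mg

9990 mg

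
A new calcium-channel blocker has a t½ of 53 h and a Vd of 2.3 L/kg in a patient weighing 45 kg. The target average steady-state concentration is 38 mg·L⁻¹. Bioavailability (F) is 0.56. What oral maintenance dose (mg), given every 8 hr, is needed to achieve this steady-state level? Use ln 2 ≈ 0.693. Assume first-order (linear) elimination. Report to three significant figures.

Total Vd = 2.3 × 45 = 103.5 L
k = 0.693/53 = 0.01308 h⁻¹, so CL = k·Vd = 0.01308 × 103.5 = 1.354 L/h
D = CL × Css × τ / F = 1.354 × 38 × 8 / 0.56 = 735.0 mg

735 mg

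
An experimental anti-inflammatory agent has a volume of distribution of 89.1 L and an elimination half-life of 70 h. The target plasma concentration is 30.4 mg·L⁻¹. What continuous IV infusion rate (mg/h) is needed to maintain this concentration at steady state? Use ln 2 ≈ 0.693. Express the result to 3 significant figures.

CL = ln 2 · Vd / t½ = 0.693 × 89.10 / 70 = 0.8821 L/h
Infusion rate = CL × Css = 0.8821 × 30.4 = 26.82 mg/h

26.8 mg/h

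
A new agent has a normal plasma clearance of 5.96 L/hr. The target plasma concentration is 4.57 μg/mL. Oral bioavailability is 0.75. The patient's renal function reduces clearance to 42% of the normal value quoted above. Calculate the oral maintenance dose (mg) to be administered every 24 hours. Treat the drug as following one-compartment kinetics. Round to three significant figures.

Patient clearance = 0.42 × 5.960 = 2.503 L/h
D = CL × Css × τ / F = 2.503 × 4.57 × 24 / 0.75 = 366.0 mg

366 mg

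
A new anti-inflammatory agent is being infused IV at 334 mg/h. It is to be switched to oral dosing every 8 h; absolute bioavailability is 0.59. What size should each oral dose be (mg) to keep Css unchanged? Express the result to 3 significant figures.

To maintain the same Css, the systemic dosing rate must be unchanged: F·D/τ = infusion rate.
D = rate × τ / F = 334 × 8 / 0.59 = 4529 mg

4530 mg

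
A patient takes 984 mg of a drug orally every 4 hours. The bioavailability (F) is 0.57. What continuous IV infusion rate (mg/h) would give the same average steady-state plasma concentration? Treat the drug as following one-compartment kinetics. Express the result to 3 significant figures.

Equivalent systemic input: infusion rate = F·D/τ.
Rate = 0.57 × 984 / 4 = 140.2 mg/h

140 mg/h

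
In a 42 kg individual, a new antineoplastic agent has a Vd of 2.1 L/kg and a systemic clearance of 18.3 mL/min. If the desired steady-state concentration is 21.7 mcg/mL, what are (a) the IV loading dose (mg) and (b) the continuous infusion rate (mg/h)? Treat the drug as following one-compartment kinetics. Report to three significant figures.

Vd = 2.1 L/kg × 42 kg = 88.20 L
LD = Vd · C_target = 88.20 × 21.7 = 1914 mg
Convert clearance: 18.3 mL/min × 60 min/h ÷ 1000 mL/L = 1.098 L/h
Infusion rate = 1.098 L/h × 21.7 mg/L = 23.83 mg/h

(a) 1910 mg; (b) 23.8 mg/h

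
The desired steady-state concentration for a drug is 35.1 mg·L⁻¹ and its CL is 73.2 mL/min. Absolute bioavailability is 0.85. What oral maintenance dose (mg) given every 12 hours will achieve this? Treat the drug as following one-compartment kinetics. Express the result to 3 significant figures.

CL = 73.2 mL/min × 60/1000 = 4.392 L/h
D = CL × Css × τ / F = 4.392 × 35.1 × 12 / 0.85 = 2176 mg

2180 mg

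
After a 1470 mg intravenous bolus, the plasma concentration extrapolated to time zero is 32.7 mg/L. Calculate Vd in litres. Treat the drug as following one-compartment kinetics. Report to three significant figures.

45.0 L

Immediately after an IV bolus, C₀ = Dose / Vd, so Vd = Dose / C₀.
Vd = 1470 / 32.7 = 44.95 L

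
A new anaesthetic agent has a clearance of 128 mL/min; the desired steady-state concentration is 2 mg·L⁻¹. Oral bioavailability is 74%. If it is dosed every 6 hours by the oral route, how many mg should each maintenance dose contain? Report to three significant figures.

CL = 128 mL/min × 60/1000 = 7.680 L/h
D = CL × Css × τ / F = 7.680 × 2 × 6 / 0.74 = 124.5 mg

125 mg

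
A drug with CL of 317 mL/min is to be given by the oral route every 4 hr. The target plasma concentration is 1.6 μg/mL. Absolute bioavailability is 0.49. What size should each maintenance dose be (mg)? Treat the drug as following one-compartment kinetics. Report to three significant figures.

248 mg

Convert clearance: 317 mL/min × 60 min/h ÷ 1000 mL/L = 19.02 L/h
D = CL × Css × τ / F = 19.02 × 1.6 × 4 / 0.49 = 248.4 mg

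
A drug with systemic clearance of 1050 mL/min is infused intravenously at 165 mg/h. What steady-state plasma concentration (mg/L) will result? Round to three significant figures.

2.62 mg/L

CL = 1050 mL/min × 60/1000 = 63.00 L/h
Css = rate / CL = 165 / 63.00 = 2.619 mg/L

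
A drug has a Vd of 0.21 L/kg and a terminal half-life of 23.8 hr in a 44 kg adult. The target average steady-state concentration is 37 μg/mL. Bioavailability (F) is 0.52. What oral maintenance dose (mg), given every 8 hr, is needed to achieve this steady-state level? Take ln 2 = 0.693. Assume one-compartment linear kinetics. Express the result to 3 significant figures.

Vd(total) = 44 kg × 0.21 L/kg = 9.240 L
CL = ln 2 · Vd / t½ = 0.693 × 9.240 / 23.8 = 0.2690 L/h
D = CL × Css × τ / F = 0.2690 × 37 × 8 / 0.52 = 153.1 mg

153 mg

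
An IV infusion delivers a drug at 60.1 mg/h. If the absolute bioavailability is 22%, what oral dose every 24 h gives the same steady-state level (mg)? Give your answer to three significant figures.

To maintain the same Css, the systemic dosing rate must be unchanged: F·D/τ = infusion rate.
D = rate × τ / F = 60.1 × 24 / 0.22 = 6556 mg

6560 mg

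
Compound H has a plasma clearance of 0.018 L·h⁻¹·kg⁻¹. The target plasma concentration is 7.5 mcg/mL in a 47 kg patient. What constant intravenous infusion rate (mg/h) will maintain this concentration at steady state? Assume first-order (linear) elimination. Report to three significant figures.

6.35 mg/h

CL = 0.018 L·h⁻¹·kg⁻¹ × 47 kg = 0.8460 L/h
At steady state, infusion rate equals elimination rate: rate in = CL × Css.
R₀ = 0.8460 × 7.5 = 6.345 mg/h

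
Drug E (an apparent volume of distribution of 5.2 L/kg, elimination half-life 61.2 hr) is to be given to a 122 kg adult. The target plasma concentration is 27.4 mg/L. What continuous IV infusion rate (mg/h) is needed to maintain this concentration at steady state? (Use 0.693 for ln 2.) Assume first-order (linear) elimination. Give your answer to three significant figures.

Vd(total) = 122 kg × 5.2 L/kg = 634.4 L
k = 0.693/61.2 = 0.01132 h⁻¹, so CL = k·Vd = 0.01132 × 634.4 = 7.181 L/h
Infusion rate = CL × Css = 7.181 × 27.4 = 196.8 mg/h

197 mg/h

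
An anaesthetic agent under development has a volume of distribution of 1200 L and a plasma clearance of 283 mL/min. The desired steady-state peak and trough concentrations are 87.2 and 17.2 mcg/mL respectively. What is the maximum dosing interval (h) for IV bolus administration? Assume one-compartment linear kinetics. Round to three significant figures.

115 h

CL = 283 mL/min = 283 × 0.06 = 16.98 L/h
k = CL / Vd = 16.98 / 1200 = 0.01415 h⁻¹
Between IV bolus doses, concentration decays as C = C₀·e^(−kτ), so C_peak/C_trough = e^(kτ).
τ_max = ln(C_peak/C_trough) / k = ln(87.2/17.2) / 0.01415 = 1.623 / 0.01415 = 114.7 h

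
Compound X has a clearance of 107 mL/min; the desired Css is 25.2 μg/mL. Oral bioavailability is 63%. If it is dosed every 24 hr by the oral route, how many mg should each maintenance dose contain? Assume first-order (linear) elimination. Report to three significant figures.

Convert clearance: 107 mL/min × 60 min/h ÷ 1000 mL/L = 6.420 L/h
D = CL × Css × τ / F = 6.420 × 25.2 × 24 / 0.63 = 6163 mg

6160 mg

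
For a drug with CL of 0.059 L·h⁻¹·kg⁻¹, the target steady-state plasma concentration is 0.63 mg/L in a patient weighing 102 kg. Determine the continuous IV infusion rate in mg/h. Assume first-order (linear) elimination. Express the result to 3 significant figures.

CL = 0.059 L·h⁻¹·kg⁻¹ × 102 kg = 6.018 L/h
Infusion rate = CL · Css = 6.018 L/h × 0.63 mg/L = 3.791 mg/h

3.79 mg/h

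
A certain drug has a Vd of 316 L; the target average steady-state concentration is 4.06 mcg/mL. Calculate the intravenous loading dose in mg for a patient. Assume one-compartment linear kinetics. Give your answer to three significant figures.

The loading dose fills Vd to the target concentration.
LD = Vd × C = 316.0 × 4.060 = 1283 mg

1280 mg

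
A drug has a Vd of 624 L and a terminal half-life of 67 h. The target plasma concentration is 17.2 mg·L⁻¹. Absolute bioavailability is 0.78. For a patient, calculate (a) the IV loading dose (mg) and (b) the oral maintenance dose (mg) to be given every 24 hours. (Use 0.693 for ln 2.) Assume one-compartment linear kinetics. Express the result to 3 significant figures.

LD = Vd × C = 624.0 × 17.2 = 10730 mg
CL = 0.693 × Vd / t½ = 0.693 × 624.0 / 67 = 6.454 L/h
D = CL × Css × τ / F = 6.454 × 17.2 × 24 / 0.78 = 3416 mg

(a) 10700 mg; (b) 3420 mg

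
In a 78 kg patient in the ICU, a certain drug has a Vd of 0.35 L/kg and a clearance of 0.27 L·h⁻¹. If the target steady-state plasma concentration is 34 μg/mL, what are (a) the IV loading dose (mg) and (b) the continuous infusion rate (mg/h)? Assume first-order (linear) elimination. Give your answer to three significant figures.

Vd = 0.35 L/kg × 78 kg = 27.30 L
Loading: fill Vd to C_target → 27.30 L × 34 mg/L = 928.2 mg
Maintenance: replace elimination → rate = CL × Css = 0.2700 × 34 = 9.180 mg/h

(a) 928 mg; (b) 9.18 mg/h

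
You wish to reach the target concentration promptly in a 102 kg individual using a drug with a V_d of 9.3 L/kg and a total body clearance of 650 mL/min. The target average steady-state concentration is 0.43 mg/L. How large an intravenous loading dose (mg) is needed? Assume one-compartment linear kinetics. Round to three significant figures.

408 mg

Vd(total) = 102 kg × 9.3 L/kg = 948.6 L
LD = Vd × C = 948.6 × 0.4300 = 407.9 mg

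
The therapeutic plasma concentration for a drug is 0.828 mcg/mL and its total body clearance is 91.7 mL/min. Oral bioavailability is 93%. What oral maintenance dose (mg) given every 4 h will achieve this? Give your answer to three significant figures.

CL = 91.7 mL/min = 91.7 × 0.06 = 5.502 L/h
At steady state, dose per interval replaces the amount cleared in that interval: F·D/τ = CL·Css.
D = CL × Css × τ / F = 5.502 × 0.828 × 4 / 0.93 = 19.59 mg

19.6 mg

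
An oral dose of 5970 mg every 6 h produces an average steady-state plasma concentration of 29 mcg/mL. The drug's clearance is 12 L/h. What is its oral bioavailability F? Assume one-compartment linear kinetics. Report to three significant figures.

F·D/τ = CL·Css at steady state → F = CL·Css·τ / D.
F = 12 × 29 × 6 / 5970 = 0.350

0.350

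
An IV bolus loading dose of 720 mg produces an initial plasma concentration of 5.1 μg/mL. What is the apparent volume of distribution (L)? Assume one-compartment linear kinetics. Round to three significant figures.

141 L

Immediately after an IV bolus, C₀ = Dose / Vd, so Vd = Dose / C₀.
Vd = 720 / 5.1 = 141.2 L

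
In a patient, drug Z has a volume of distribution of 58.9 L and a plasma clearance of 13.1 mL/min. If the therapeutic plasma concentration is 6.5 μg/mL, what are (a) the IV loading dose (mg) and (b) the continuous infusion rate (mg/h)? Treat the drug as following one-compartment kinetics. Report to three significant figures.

Loading: fill Vd to C_target → 58.90 L × 6.5 mg/L = 382.9 mg
Convert clearance: 13.1 mL/min × 60 min/h ÷ 1000 mL/L = 0.7860 L/h
Maintenance: replace elimination → rate = CL × Css = 0.7860 × 6.5 = 5.109 mg/h

(a) 383 mg; (b) 5.11 mg/h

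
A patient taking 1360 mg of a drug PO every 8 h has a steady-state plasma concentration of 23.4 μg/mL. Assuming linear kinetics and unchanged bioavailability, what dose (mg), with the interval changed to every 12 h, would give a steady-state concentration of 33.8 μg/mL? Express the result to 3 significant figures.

2950 mg

With linear kinetics, Css is proportional to dose rate (D/τ) at fixed clearance.
D₂ = D₁ × (Css,target / Css,current) × (τ₂/τ₁) = 1360 × (33.8/23.4) × (12/8) = 2947 mg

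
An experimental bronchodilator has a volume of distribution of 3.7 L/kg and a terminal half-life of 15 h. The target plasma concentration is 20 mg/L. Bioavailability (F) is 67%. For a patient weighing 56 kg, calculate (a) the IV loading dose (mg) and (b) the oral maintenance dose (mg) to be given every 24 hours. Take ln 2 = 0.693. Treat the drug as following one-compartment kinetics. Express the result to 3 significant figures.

Vd = 3.7 L/kg × 56 kg = 207.2 L
LD = Vd × C = 207.2 × 20 = 4144 mg
CL = 0.693 × Vd / t½ = 0.693 × 207.2 / 15 = 9.573 L/h
D = CL × Css × τ / F = 9.573 × 20 × 24 / 0.67 = 6858 mg

(a) 4140 mg; (b) 6860 mg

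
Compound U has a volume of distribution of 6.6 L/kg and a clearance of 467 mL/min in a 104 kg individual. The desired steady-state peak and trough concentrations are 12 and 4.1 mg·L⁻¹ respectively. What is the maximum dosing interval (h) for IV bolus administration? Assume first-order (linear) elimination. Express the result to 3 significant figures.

26.3 h

Total Vd = 6.6 × 104 = 686.4 L
CL = 467 mL/min = 467 × 0.06 = 28.02 L/h
k = CL / Vd = 28.02 / 686.4 = 0.04082 h⁻¹
Between IV bolus doses, concentration decays as C = C₀·e^(−kτ), so C_peak/C_trough = e^(kτ).
τ_max = ln(C_peak/C_trough) / k = ln(12/4.1) / 0.04082 = 1.074 / 0.04082 = 26.31 h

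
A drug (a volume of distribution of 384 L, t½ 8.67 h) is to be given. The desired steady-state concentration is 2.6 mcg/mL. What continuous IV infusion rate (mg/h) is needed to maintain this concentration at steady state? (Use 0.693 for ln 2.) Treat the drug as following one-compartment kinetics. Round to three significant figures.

79.8 mg/h

CL = 0.693 × Vd / t½ = 0.693 × 384.0 / 8.67 = 30.69 L/h
Infusion rate = CL × Css = 30.69 × 2.6 = 79.79 mg/h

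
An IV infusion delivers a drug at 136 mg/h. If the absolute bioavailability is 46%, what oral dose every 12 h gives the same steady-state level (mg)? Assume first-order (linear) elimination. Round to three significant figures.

To maintain the same Css, the systemic dosing rate must be unchanged: F·D/τ = infusion rate.
D = rate × τ / F = 136 × 12 / 0.46 = 3548 mg

3550 mg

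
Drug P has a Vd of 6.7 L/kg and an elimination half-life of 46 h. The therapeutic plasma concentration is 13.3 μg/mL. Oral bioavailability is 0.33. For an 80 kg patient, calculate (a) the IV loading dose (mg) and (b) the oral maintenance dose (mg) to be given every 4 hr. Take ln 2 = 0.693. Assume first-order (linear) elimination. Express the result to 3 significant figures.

(a) 7130 mg; (b) 1300 mg

Vd(total) = 80 kg × 6.7 L/kg = 536.0 L
LD = Vd × C = 536.0 × 13.3 = 7129 mg
CL = 0.693 × Vd / t½ = 0.693 × 536.0 / 46 = 8.075 L/h
D = CL × Css × τ / F = 8.075 × 13.3 × 4 / 0.33 = 1302 mg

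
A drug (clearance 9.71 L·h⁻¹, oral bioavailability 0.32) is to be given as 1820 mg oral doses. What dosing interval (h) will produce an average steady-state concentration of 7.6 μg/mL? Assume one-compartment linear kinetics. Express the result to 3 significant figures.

F·D/τ = CL·Css → τ = F·D / (CL·Css).
τ = 0.32 × 1820 / (9.71 × 7.6) = 7.892 h

7.89 h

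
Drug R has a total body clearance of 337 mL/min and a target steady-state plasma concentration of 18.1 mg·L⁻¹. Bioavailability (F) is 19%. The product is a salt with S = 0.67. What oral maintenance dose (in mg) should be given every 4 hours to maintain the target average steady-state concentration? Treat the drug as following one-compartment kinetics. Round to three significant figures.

CL = 337 mL/min × 60/1000 = 20.22 L/h
D = CL × Css × τ / F / S = 20.22 × 18.1 × 4 / 0.19 / 0.67 = 11500 mg

11500 mg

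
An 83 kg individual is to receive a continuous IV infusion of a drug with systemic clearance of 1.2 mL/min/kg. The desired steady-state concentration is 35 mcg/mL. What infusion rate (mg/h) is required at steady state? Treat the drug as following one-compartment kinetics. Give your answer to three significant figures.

209 mg/h

CL = 1.2 mL/min/kg × 83 kg = 99.60 mL/min = 99.60 × 60/1000 = 5.976 L/h
At steady state, infusion rate equals elimination rate: rate in = CL × Css.
Rate = CL × Css = 5.976 × 35 = 209.2 mg/h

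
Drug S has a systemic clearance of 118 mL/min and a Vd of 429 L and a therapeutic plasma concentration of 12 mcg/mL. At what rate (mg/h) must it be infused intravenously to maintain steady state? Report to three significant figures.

85.0 mg/h

CL = 118 mL/min × 60/1000 = 7.080 L/h
Infusion rate = CL · Css = 7.080 L/h × 12 mg/L = 84.96 mg/h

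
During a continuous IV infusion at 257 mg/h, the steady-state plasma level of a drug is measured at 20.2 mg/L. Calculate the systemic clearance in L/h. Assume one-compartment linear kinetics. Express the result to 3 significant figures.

12.7 L/h

At steady state, infusion rate = CL × Css, so CL = rate / Css.
CL = 257 / 20.2 = 12.72 L/h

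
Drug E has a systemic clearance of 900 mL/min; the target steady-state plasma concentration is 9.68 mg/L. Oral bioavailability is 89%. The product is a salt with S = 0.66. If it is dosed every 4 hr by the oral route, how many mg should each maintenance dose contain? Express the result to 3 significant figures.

3560 mg

Convert clearance: 900 mL/min × 60 min/h ÷ 1000 mL/L = 54.00 L/h
D = CL × Css × τ / F / S = 54.00 × 9.68 × 4 / 0.89 / 0.66 = 3560 mg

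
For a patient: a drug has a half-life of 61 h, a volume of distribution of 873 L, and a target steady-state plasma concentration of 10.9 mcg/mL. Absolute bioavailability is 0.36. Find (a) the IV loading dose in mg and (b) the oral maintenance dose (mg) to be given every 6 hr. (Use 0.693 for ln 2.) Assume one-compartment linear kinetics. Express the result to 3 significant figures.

LD = Vd × C = 873.0 × 10.9 = 9516 mg
CL = 0.693 × Vd / t½ = 0.693 × 873.0 / 61 = 9.918 L/h
D = CL × Css × τ / F = 9.918 × 10.9 × 6 / 0.36 = 1802 mg

(a) 9520 mg; (b) 1800 mg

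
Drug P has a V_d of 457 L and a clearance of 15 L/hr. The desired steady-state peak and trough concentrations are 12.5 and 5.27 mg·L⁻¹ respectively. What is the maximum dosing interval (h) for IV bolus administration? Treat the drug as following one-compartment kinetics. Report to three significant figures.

k = CL / Vd = 15.00 / 457.0 = 0.03282 h⁻¹
Between IV bolus doses, concentration decays as C = C₀·e^(−kτ), so C_peak/C_trough = e^(kτ).
τ_max = ln(C_peak/C_trough) / k = ln(12.5/5.27) / 0.03282 = 0.8637 / 0.03282 = 26.32 h

26.3 h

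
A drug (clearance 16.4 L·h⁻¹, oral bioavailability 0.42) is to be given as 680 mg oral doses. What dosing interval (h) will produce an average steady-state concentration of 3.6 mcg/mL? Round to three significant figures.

4.84 h

F·D/τ = CL·Css → τ = F·D / (CL·Css).
τ = 0.42 × 680 / (16.4 × 3.6) = 4.837 h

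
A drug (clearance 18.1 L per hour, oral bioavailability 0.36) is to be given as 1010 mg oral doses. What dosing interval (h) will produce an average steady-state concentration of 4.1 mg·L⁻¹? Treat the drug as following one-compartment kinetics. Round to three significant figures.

4.90 h

F·D/τ = CL·Css → τ = F·D / (CL·Css).
τ = 0.36 × 1010 / (18.1 × 4.1) = 4.900 h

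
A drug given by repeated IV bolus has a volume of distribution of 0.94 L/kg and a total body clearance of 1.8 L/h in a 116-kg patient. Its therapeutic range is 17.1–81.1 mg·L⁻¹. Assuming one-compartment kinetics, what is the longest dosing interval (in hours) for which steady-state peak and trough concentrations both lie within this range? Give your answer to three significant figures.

94.3 h

Vd(total) = 116 kg × 0.94 L/kg = 109.0 L
k = CL / Vd = 1.800 / 109.0 = 0.01651 h⁻¹
Between IV bolus doses, concentration decays as C = C₀·e^(−kτ), so C_peak/C_trough = e^(kτ).
τ_max = ln(C_peak/C_trough) / k = ln(81.1/17.1) / 0.01651 = 1.557 / 0.01651 = 94.31 h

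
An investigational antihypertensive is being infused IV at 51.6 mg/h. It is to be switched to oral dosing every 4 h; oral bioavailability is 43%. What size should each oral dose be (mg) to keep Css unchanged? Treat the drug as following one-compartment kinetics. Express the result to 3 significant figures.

To maintain the same Css, the systemic dosing rate must be unchanged: F·D/τ = infusion rate.
D = rate × τ / F = 51.6 × 4 / 0.43 = 480.0 mg

480 mg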